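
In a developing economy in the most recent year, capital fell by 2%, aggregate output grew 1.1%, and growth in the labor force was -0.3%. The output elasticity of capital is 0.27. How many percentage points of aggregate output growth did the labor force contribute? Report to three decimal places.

Labor's share = 1 − 0.27 = 0.73.
Contribution = share × growth = 0.73 × (-0.3) = -0.219 pp.

-0.219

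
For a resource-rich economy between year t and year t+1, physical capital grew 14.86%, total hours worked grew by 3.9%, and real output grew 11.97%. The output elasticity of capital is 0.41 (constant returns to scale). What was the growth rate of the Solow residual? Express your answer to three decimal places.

Labor's share = 1 − 0.41 = 0.59.
Physical capital: 0.41 × 14.86 = 6.0926 pp.
Total hours worked: 0.59 × 3.9 = 2.301 pp.
TFP growth = 11.97 − 8.3936 = 3.5764%.

3.576%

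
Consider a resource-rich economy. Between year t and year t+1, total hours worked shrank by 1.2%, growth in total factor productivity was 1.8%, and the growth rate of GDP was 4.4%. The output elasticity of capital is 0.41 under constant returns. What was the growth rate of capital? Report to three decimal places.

8.068%

Labor's share = 1 − 0.41 = 0.59.
gY = gA + 0.59×(-1.2) + 0.41×g.
0.41×g = 4.4 − 1.8 + 0.708 = 3.308.
g = 3.308 / 0.41 = 8.06829%.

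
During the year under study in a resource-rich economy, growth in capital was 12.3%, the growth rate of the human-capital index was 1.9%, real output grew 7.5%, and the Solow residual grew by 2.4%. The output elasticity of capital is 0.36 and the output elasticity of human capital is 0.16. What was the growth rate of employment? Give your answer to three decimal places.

Labor's share = 1 − 0.36 − 0.16 = 0.48.
gY = gA + 0.36×12.3 + 0.16×1.9 + 0.48×g.
0.48×g = 7.5 − 2.4 − 4.732 = 0.368.
g = 0.368 / 0.48 = 0.76667%.

Employment grew 0.767%.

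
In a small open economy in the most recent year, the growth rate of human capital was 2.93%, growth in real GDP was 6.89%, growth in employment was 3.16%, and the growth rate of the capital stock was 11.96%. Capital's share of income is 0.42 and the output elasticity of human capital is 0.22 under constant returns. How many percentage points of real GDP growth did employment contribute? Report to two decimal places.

1.14

Labor's share = 1 − 0.42 − 0.22 = 0.36.
Contribution = share × growth = 0.36 × 3.16 = 1.1376 pp.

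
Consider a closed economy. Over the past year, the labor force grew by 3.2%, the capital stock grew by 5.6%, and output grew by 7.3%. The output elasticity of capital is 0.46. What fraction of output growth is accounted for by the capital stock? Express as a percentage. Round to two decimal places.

The capital stock accounted for 35.29% of growth.

The capital stock contributed 0.46 × 5.6 = 2.576 pp.
Share of growth = 2.576 / 7.3 × 100 = 35.2877%.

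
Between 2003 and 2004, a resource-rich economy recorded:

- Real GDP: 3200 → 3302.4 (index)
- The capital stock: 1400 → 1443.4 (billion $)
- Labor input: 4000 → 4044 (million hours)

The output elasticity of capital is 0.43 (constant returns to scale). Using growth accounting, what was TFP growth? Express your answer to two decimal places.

Real GDP growth = (3302.4 − 3200) / 3200 = 3.2%.
The capital stock growth = (1443.4 − 1400) / 1400 = 3.1%.
Labor input growth = (4044 − 4000) / 4000 = 1.1%.
Labor's share = 1 − 0.43 = 0.57.
The capital stock: 0.43 × 3.1 = 1.333 pp.
Labor input: 0.57 × 1.1 = 0.627 pp.
TFP growth = 3.2 − 1.96 = 1.24%.

TFP growth was 1.24%.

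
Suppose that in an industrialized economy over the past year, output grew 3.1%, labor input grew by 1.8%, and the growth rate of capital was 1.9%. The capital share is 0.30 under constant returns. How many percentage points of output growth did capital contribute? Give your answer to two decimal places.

0.57 pp

Contribution = share × growth = 0.3 × 1.9 = 0.57 pp.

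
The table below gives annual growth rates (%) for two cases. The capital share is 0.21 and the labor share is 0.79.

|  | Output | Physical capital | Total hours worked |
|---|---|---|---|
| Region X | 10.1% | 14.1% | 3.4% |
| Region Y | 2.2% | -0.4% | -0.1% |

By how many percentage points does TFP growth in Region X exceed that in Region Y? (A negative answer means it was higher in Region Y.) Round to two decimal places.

Labor's share = 1 − 0.21 = 0.79.
Region X: TFP = 10.1 − 2.961 − 2.686 = 4.453%.
Region Y: TFP = 2.2 + 0.084 + 0.079 = 2.363%.
Difference = 4.453 − (2.363) = 2.09 pp.

2.09 percentage points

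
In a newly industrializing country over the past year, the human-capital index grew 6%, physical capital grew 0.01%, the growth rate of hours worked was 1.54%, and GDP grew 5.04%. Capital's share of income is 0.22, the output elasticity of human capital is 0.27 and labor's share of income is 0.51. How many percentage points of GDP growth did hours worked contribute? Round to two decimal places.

Labor's share = 1 − 0.22 − 0.27 = 0.51.
Contribution = share × growth = 0.51 × 1.54 = 0.7854 pp.

0.79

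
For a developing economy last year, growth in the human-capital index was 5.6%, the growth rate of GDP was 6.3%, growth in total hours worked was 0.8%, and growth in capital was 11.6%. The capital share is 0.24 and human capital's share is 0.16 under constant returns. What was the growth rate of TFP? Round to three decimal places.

2.140%

Labor's share = 1 − 0.24 − 0.16 = 0.6.
Capital: 0.24 × 11.6 = 2.784 pp.
The human-capital index: 0.16 × 5.6 = 0.896 pp.
Total hours worked: 0.6 × 0.8 = 0.48 pp.
TFP growth = 6.3 − 4.16 = 2.14%.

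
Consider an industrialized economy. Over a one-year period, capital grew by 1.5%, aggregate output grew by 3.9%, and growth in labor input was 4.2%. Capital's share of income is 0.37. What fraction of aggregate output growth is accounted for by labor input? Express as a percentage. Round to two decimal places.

67.85%

Labor's share = 1 − 0.37 = 0.63.
Labor input contributed 0.63 × 4.2 = 2.646 pp.
Share of growth = 2.646 / 3.9 × 100 = 67.8462%.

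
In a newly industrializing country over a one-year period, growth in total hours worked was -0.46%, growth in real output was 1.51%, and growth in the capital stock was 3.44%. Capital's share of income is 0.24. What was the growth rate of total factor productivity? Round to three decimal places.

1.034%

Labor's share = 1 − 0.24 = 0.76.
The capital stock: 0.24 × 3.44 = 0.8256 pp.
Total hours worked: 0.76 × (-0.46) = -0.3496 pp.
TFP growth = 1.51 − 0.476 = 1.034%.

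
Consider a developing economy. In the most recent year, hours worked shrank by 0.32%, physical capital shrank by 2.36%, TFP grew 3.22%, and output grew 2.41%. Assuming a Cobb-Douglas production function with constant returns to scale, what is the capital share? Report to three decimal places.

α = 0.240

gY = gA + α·gK + (1−α)·gL, so gY − gA − gL = α(gK − gL).
2.41 − 3.22 + 0.32 = α × (-2.36 − (-0.32)).
-0.49 = -2.04 α, so α = 0.2402.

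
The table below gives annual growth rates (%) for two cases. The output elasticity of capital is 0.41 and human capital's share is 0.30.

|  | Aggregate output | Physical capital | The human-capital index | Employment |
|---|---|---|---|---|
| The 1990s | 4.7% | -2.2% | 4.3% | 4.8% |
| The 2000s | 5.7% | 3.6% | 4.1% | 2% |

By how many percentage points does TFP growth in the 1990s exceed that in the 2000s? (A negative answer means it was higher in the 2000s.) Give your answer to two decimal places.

Labor's share = 1 − 0.41 − 0.3 = 0.29.
The 1990s: TFP = 4.7 + 0.902 − 1.29 − 1.392 = 2.92%.
The 2000s: TFP = 5.7 − 1.476 − 1.23 − 0.58 = 2.414%.
Difference = 2.92 − (2.414) = 0.506 pp.

0.51 percentage points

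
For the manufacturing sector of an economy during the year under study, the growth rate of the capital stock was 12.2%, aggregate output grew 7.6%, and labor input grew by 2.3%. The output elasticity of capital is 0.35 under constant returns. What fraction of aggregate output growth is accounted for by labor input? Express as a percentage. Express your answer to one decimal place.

19.7%

Labor's share = 1 − 0.35 = 0.65.
Labor input contributed 0.65 × 2.3 = 1.495 pp.
Share of growth = 1.495 / 7.6 × 100 = 19.671%.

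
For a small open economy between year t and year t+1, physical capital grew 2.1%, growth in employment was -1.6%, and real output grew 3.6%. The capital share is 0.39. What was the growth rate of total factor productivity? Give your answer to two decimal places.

Labor's share = 1 − 0.39 = 0.61.
Physical capital: 0.39 × 2.1 = 0.819 pp.
Employment: 0.61 × (-1.6) = -0.976 pp.
TFP growth = 3.6 + 0.157 = 3.757%.

Total factor productivity growth was 3.76%.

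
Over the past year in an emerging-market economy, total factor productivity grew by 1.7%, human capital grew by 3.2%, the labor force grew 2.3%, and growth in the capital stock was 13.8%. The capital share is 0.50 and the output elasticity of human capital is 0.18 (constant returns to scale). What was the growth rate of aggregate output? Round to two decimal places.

9.91%

Labor's share = 1 − 0.5 − 0.18 = 0.32.
The capital stock: 0.5 × 13.8 = 6.9 pp.
Human capital: 0.18 × 3.2 = 0.576 pp.
The labor force: 0.32 × 2.3 = 0.736 pp.
Output growth = 1.7 + 8.212 = 9.912%.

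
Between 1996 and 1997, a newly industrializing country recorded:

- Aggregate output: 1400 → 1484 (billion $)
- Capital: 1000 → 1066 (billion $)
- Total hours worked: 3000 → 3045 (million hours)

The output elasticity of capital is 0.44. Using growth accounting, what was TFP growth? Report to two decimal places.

TFP grew 2.26%.

Aggregate output growth = (1484 − 1400) / 1400 = 6%.
Capital growth = (1066 − 1000) / 1000 = 6.6%.
Total hours worked growth = (3045 − 3000) / 3000 = 1.5%.
Labor's share = 1 − 0.44 = 0.56.
Capital: 0.44 × 6.6 = 2.904 pp.
Total hours worked: 0.56 × 1.5 = 0.84 pp.
TFP growth = 6 − 3.744 = 2.256%.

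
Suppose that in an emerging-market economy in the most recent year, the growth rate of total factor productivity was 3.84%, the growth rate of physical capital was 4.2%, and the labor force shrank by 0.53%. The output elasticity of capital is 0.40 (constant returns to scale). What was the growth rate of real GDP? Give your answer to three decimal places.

Labor's share = 1 − 0.4 = 0.6.
Physical capital: 0.4 × 4.2 = 1.68 pp.
The labor force: 0.6 × (-0.53) = -0.318 pp.
Output growth = 3.84 + 1.362 = 5.202%.

5.202%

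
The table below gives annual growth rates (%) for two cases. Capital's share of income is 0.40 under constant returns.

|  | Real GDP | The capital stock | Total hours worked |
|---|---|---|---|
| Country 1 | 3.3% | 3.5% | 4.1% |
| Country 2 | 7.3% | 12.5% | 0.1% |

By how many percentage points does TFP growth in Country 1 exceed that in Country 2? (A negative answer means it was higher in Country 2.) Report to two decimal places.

Labor's share = 1 − 0.4 = 0.6.
Country 1: TFP = 3.3 − 1.4 − 2.46 = -0.56%.
Country 2: TFP = 7.3 − 5 − 0.06 = 2.24%.
Difference = -0.56 − (2.24) = -2.8 pp.

-2.80 percentage points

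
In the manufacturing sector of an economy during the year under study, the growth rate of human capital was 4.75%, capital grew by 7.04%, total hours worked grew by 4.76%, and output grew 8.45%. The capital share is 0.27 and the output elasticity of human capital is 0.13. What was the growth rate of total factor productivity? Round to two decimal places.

Labor's share = 1 − 0.27 − 0.13 = 0.6.
Capital: 0.27 × 7.04 = 1.9008 pp.
Human capital: 0.13 × 4.75 = 0.6175 pp.
Total hours worked: 0.6 × 4.76 = 2.856 pp.
TFP growth = 8.45 − 5.3743 = 3.0757%.

3.08%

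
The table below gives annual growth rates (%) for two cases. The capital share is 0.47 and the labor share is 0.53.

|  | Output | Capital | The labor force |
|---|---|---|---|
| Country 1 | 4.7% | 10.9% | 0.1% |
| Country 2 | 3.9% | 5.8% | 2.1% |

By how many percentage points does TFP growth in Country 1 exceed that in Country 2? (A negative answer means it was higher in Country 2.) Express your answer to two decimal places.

Labor's share = 1 − 0.47 = 0.53.
Country 1: TFP = 4.7 − 5.123 − 0.053 = -0.476%.
Country 2: TFP = 3.9 − 2.726 − 1.113 = 0.061%.
Difference = -0.476 − (0.061) = -0.537 pp.

-0.54 percentage points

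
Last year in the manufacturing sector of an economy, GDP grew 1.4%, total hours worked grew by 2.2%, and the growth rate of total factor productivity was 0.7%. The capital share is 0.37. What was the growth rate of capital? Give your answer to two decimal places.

Labor's share = 1 − 0.37 = 0.63.
gY = gA + 0.63×2.2 + 0.37×g.
0.37×g = 1.4 − 0.7 − 1.386 = -0.686.
g = -0.686 / 0.37 = -1.8541%.

-1.85%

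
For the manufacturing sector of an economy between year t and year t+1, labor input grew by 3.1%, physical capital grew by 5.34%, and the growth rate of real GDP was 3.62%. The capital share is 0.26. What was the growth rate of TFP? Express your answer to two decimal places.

-0.06%

Labor's share = 1 − 0.26 = 0.74.
Physical capital: 0.26 × 5.34 = 1.3884 pp.
Labor input: 0.74 × 3.1 = 2.294 pp.
TFP growth = 3.62 − 3.6824 = -0.0624%.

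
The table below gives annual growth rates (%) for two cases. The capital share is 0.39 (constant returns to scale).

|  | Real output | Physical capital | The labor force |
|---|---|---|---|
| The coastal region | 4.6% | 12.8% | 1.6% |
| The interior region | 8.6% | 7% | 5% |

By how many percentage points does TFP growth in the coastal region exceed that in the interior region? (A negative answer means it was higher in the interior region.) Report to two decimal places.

Labor's share = 1 − 0.39 = 0.61.
The coastal region: TFP = 4.6 − 4.992 − 0.976 = -1.368%.
The interior region: TFP = 8.6 − 2.73 − 3.05 = 2.82%.
Difference = -1.368 − (2.82) = -4.188 pp.

-4.19 percentage points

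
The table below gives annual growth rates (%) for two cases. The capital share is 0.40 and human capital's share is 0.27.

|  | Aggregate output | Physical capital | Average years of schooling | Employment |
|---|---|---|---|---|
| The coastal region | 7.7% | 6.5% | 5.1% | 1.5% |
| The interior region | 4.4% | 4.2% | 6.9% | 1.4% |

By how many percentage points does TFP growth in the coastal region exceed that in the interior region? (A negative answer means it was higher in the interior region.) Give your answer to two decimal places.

2.83 percentage points

Labor's share = 1 − 0.4 − 0.27 = 0.33.
The coastal region: TFP = 7.7 − 2.6 − 1.377 − 0.495 = 3.228%.
The interior region: TFP = 4.4 − 1.68 − 1.863 − 0.462 = 0.395%.
Difference = 3.228 − (0.395) = 2.833 pp.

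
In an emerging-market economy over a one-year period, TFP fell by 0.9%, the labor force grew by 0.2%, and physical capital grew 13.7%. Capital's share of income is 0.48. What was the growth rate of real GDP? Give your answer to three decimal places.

5.780%

Labor's share = 1 − 0.48 = 0.52.
Physical capital: 0.48 × 13.7 = 6.576 pp.
The labor force: 0.52 × 0.2 = 0.104 pp.
Output growth = -0.9 + 6.68 = 5.78%.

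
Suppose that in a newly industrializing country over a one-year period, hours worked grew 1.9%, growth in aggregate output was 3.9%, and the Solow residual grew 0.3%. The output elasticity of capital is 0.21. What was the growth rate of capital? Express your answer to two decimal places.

Labor's share = 1 − 0.21 = 0.79.
gY = gA + 0.79×1.9 + 0.21×g.
0.21×g = 3.9 − 0.3 − 1.501 = 2.099.
g = 2.099 / 0.21 = 9.9952%.

10.00%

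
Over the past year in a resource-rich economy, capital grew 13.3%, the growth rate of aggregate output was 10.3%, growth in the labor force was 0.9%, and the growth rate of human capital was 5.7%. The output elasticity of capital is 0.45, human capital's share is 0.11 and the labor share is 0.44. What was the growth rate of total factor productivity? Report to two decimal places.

Labor's share = 1 − 0.45 − 0.11 = 0.44.
Capital: 0.45 × 13.3 = 5.985 pp.
Human capital: 0.11 × 5.7 = 0.627 pp.
The labor force: 0.44 × 0.9 = 0.396 pp.
TFP growth = 10.3 − 7.008 = 3.292%.

3.29%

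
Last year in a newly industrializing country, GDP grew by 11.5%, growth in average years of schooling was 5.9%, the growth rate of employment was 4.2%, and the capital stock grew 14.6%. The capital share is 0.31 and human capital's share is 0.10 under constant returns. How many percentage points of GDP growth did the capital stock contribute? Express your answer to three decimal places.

Contribution = share × growth = 0.31 × 14.6 = 4.526 pp.

4.526 pp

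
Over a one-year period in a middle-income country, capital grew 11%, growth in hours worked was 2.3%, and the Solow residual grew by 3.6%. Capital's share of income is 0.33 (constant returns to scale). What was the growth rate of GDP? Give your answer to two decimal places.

Labor's share = 1 − 0.33 = 0.67.
Capital: 0.33 × 11 = 3.63 pp.
Hours worked: 0.67 × 2.3 = 1.541 pp.
Output growth = 3.6 + 5.171 = 8.771%.

GDP growth was 8.77%.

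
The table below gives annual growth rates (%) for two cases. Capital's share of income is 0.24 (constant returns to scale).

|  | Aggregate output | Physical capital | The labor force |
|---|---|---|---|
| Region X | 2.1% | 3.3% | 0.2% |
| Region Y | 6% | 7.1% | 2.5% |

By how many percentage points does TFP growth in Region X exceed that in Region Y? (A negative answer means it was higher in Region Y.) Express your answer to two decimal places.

-1.24 percentage points

Labor's share = 1 − 0.24 = 0.76.
Region X: TFP = 2.1 − 0.792 − 0.152 = 1.156%.
Region Y: TFP = 6 − 1.704 − 1.9 = 2.396%.
Difference = 1.156 − (2.396) = -1.24 pp.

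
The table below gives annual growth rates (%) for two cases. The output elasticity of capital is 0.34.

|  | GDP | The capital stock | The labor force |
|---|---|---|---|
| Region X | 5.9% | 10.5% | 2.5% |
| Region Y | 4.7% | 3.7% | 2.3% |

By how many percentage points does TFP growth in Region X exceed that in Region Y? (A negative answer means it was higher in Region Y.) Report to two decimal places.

-1.24 percentage points

Labor's share = 1 − 0.34 = 0.66.
Region X: TFP = 5.9 − 3.57 − 1.65 = 0.68%.
Region Y: TFP = 4.7 − 1.258 − 1.518 = 1.924%.
Difference = 0.68 − (1.924) = -1.244 pp.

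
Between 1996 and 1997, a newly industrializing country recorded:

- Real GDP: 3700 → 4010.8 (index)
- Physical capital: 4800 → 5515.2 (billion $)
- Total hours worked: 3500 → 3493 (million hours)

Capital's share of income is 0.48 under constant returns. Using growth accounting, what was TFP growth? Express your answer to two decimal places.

1.35%

Real GDP growth = (4010.8 − 3700) / 3700 = 8.4%.
Physical capital growth = (5515.2 − 4800) / 4800 = 14.9%.
Total hours worked growth = (3493 − 3500) / 3500 = -0.2%.
Labor's share = 1 − 0.48 = 0.52.
Physical capital: 0.48 × 14.9 = 7.152 pp.
Total hours worked: 0.52 × (-0.2) = -0.104 pp.
TFP growth = 8.4 − 7.048 = 1.352%.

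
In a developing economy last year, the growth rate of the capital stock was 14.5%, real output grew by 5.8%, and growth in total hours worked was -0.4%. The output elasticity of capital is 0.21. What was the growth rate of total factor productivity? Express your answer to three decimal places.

Labor's share = 1 − 0.21 = 0.79.
The capital stock: 0.21 × 14.5 = 3.045 pp.
Total hours worked: 0.79 × (-0.4) = -0.316 pp.
TFP growth = 5.8 − 2.729 = 3.071%.

3.071%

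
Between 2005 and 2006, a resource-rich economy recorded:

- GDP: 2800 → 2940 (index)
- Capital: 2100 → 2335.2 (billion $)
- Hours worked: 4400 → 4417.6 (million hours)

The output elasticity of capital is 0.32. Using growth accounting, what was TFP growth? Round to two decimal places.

GDP growth = (2940 − 2800) / 2800 = 5%.
Capital growth = (2335.2 − 2100) / 2100 = 11.2%.
Hours worked growth = (4417.6 − 4400) / 4400 = 0.4%.
Labor's share = 1 − 0.32 = 0.68.
Capital: 0.32 × 11.2 = 3.584 pp.
Hours worked: 0.68 × 0.4 = 0.272 pp.
TFP growth = 5 − 3.856 = 1.144%.

TFP growth was 1.14%.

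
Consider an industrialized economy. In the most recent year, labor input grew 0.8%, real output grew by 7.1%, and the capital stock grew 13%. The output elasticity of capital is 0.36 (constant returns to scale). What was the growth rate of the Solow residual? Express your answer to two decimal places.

The Solow residual grew 1.91%.

Labor's share = 1 − 0.36 = 0.64.
The capital stock: 0.36 × 13 = 4.68 pp.
Labor input: 0.64 × 0.8 = 0.512 pp.
TFP growth = 7.1 − 5.192 = 1.908%.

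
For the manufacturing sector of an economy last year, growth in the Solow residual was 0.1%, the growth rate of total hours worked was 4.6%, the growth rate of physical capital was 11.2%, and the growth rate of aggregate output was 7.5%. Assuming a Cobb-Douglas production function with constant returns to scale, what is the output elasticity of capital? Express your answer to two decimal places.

gY = gA + α·gK + (1−α)·gL, so gY − gA − gL = α(gK − gL).
7.5 − 0.1 − 4.6 = α × (11.2 − 4.6).
2.8 = 6.6 α, so α = 0.4242.

The output elasticity of capital is 0.42.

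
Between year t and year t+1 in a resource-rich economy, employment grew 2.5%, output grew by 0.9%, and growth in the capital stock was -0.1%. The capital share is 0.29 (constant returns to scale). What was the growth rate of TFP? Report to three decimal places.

Labor's share = 1 − 0.29 = 0.71.
The capital stock: 0.29 × (-0.1) = -0.029 pp.
Employment: 0.71 × 2.5 = 1.775 pp.
TFP growth = 0.9 − 1.746 = -0.846%.

-0.846%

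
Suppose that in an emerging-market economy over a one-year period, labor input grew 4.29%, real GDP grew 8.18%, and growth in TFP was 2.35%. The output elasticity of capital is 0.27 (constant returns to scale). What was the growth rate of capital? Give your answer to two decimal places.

Capital grew 9.99%.

Labor's share = 1 − 0.27 = 0.73.
gY = gA + 0.73×4.29 + 0.27×g.
0.27×g = 8.18 − 2.35 − 3.1317 = 2.6983.
g = 2.6983 / 0.27 = 9.9937%.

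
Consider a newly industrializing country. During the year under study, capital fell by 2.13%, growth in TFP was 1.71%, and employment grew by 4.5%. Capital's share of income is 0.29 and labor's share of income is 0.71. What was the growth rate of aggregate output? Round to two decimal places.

Aggregate output grew 4.29%.

Labor's share = 1 − 0.29 = 0.71.
Capital: 0.29 × (-2.13) = -0.6177 pp.
Employment: 0.71 × 4.5 = 3.195 pp.
Output growth = 1.71 + 2.5773 = 4.2873%.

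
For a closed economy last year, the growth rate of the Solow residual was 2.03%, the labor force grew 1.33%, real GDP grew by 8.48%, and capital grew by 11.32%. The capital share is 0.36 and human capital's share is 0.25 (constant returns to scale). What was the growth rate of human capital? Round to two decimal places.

Human capital grew 7.42%.

Labor's share = 1 − 0.36 − 0.25 = 0.39.
gY = gA + 0.36×11.32 + 0.39×1.33 + 0.25×g.
0.25×g = 8.48 − 2.03 − 4.5939 = 1.8561.
g = 1.8561 / 0.25 = 7.4244%.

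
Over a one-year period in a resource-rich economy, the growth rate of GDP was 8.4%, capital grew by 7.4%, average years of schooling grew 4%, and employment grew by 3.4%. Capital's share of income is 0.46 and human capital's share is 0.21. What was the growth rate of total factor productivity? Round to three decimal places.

3.034%

Labor's share = 1 − 0.46 − 0.21 = 0.33.
Capital: 0.46 × 7.4 = 3.404 pp.
Average years of schooling: 0.21 × 4 = 0.84 pp.
Employment: 0.33 × 3.4 = 1.122 pp.
TFP growth = 8.4 − 5.366 = 3.034%.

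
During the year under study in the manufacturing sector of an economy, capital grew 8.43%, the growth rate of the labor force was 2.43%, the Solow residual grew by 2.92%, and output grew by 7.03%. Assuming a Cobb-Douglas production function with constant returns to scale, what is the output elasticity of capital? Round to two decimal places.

gY = gA + α·gK + (1−α)·gL, so gY − gA − gL = α(gK − gL).
7.03 − 2.92 − 2.43 = α × (8.43 − 2.43).
1.68 = 6 α, so α = 0.28.

The output elasticity of capital is 0.28.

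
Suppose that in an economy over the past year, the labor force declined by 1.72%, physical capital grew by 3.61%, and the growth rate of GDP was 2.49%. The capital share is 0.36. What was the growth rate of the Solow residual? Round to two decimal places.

Labor's share = 1 − 0.36 = 0.64.
Physical capital: 0.36 × 3.61 = 1.2996 pp.
The labor force: 0.64 × (-1.72) = -1.1008 pp.
TFP growth = 2.49 − 0.1988 = 2.2912%.

2.29%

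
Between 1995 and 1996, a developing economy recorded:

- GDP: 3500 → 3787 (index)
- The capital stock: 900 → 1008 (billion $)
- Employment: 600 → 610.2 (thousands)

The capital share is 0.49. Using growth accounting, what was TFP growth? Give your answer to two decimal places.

1.45%

GDP growth = (3787 − 3500) / 3500 = 8.2%.
The capital stock growth = (1008 − 900) / 900 = 12%.
Employment growth = (610.2 − 600) / 600 = 1.7%.
Labor's share = 1 − 0.49 = 0.51.
The capital stock: 0.49 × 12 = 5.88 pp.
Employment: 0.51 × 1.7 = 0.867 pp.
TFP growth = 8.2 − 6.747 = 1.453%.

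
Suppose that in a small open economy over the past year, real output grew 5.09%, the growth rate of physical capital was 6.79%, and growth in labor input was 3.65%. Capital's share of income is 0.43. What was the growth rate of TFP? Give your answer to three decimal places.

0.090%

Labor's share = 1 − 0.43 = 0.57.
Physical capital: 0.43 × 6.79 = 2.9197 pp.
Labor input: 0.57 × 3.65 = 2.0805 pp.
TFP growth = 5.09 − 5.0002 = 0.0898%.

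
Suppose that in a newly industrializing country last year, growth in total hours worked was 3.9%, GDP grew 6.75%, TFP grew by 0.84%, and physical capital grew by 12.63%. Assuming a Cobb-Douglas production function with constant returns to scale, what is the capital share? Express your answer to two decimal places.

The capital share is 0.23.

gY = gA + α·gK + (1−α)·gL, so gY − gA − gL = α(gK − gL).
6.75 − 0.84 − 3.9 = α × (12.63 − 3.9).
2.01 = 8.73 α, so α = 0.2302.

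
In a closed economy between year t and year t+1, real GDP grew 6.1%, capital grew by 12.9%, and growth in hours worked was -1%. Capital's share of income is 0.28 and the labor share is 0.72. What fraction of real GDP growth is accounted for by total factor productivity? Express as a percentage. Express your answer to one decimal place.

Labor's share = 1 − 0.28 = 0.72.
Capital: 0.28 × 12.9 = 3.612 pp.
Hours worked: 0.72 × (-1) = -0.72 pp.
TFP growth = 6.1 − 2.892 = 3.208%.
TFP share of growth = 3.208 / 6.1 × 100 = 52.59%.

Total factor productivity accounted for 52.6% of growth.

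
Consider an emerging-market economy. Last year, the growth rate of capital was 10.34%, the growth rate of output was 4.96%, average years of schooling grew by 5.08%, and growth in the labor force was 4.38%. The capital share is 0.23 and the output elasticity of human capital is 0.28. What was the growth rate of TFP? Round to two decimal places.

-0.99%

Labor's share = 1 − 0.23 − 0.28 = 0.49.
Capital: 0.23 × 10.34 = 2.3782 pp.
Average years of schooling: 0.28 × 5.08 = 1.4224 pp.
The labor force: 0.49 × 4.38 = 2.1462 pp.
TFP growth = 4.96 − 5.9468 = -0.9868%.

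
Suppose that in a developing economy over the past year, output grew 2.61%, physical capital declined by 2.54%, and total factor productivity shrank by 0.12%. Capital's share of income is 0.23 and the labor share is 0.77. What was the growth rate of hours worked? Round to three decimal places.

Hours worked growth was 4.304%.

Labor's share = 1 − 0.23 = 0.77.
gY = gA + 0.23×(-2.54) + 0.77×g.
0.77×g = 2.61 + 0.12 + 0.5842 = 3.3142.
g = 3.3142 / 0.77 = 4.30416%.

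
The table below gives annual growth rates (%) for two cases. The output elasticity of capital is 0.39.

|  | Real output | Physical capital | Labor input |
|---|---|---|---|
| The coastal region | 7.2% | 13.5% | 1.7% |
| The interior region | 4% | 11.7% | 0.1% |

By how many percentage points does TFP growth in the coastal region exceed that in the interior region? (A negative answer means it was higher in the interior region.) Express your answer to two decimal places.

Labor's share = 1 − 0.39 = 0.61.
The coastal region: TFP = 7.2 − 5.265 − 1.037 = 0.898%.
The interior region: TFP = 4 − 4.563 − 0.061 = -0.624%.
Difference = 0.898 − (-0.624) = 1.522 pp.

1.52 percentage points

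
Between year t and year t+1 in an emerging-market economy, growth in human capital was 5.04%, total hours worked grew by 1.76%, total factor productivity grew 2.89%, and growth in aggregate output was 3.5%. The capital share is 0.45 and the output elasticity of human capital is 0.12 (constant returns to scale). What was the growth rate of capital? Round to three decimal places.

Labor's share = 1 − 0.45 − 0.12 = 0.43.
gY = gA + 0.12×5.04 + 0.43×1.76 + 0.45×g.
0.45×g = 3.5 − 2.89 − 1.3616 = -0.7516.
g = -0.7516 / 0.45 = -1.67022%.

-1.670%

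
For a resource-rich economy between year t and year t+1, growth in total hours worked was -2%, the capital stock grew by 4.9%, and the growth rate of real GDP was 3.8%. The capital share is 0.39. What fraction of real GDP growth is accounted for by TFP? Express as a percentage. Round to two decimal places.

Labor's share = 1 − 0.39 = 0.61.
The capital stock: 0.39 × 4.9 = 1.911 pp.
Total hours worked: 0.61 × (-2) = -1.22 pp.
TFP growth = 3.8 − 0.691 = 3.109%.
TFP share of growth = 3.109 / 3.8 × 100 = 81.8158%.

TFP accounted for 81.82% of growth.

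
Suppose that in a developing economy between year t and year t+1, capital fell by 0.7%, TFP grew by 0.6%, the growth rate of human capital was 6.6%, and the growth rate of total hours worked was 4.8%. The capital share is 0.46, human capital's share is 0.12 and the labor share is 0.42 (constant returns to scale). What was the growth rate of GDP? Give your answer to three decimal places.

3.086%

Labor's share = 1 − 0.46 − 0.12 = 0.42.
Capital: 0.46 × (-0.7) = -0.322 pp.
Human capital: 0.12 × 6.6 = 0.792 pp.
Total hours worked: 0.42 × 4.8 = 2.016 pp.
Output growth = 0.6 + 2.486 = 3.086%.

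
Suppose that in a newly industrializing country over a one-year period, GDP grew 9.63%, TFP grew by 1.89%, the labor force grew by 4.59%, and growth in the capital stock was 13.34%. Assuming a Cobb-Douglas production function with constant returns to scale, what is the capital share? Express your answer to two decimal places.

gY = gA + α·gK + (1−α)·gL, so gY − gA − gL = α(gK − gL).
9.63 − 1.89 − 4.59 = α × (13.34 − 4.59).
3.15 = 8.75 α, so α = 0.36.

The capital share is 0.36.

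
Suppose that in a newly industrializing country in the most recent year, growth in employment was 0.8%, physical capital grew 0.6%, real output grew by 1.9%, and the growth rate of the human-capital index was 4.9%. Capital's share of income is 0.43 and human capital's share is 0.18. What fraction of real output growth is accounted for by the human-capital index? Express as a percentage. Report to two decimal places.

46.42%

The human-capital index contributed 0.18 × 4.9 = 0.882 pp.
Share of growth = 0.882 / 1.9 × 100 = 46.4211%.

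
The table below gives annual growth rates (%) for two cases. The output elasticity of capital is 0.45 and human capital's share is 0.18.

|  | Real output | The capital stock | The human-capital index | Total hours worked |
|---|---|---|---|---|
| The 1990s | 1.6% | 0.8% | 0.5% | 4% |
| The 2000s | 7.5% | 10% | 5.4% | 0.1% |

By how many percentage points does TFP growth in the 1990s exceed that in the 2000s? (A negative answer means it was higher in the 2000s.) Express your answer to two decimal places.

Labor's share = 1 − 0.45 − 0.18 = 0.37.
The 1990s: TFP = 1.6 − 0.36 − 0.09 − 1.48 = -0.33%.
The 2000s: TFP = 7.5 − 4.5 − 0.972 − 0.037 = 1.991%.
Difference = -0.33 − (1.991) = -2.321 pp.

-2.32 percentage points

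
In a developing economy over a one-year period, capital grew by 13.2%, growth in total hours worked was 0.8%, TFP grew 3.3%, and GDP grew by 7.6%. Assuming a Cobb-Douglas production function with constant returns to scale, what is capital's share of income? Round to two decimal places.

0.28

gY = gA + α·gK + (1−α)·gL, so gY − gA − gL = α(gK − gL).
7.6 − 3.3 − 0.8 = α × (13.2 − 0.8).
3.5 = 12.4 α, so α = 0.2823.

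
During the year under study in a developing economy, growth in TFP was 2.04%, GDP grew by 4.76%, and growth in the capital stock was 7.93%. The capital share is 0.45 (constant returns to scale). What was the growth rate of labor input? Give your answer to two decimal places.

Labor's share = 1 − 0.45 = 0.55.
gY = gA + 0.45×7.93 + 0.55×g.
0.55×g = 4.76 − 2.04 − 3.5685 = -0.8485.
g = -0.8485 / 0.55 = -1.5427%.

-1.54%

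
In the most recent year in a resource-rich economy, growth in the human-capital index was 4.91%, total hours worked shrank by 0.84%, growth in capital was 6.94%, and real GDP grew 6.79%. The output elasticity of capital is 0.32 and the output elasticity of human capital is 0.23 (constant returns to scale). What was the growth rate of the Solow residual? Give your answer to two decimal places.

Labor's share = 1 − 0.32 − 0.23 = 0.45.
Capital: 0.32 × 6.94 = 2.2208 pp.
The human-capital index: 0.23 × 4.91 = 1.1293 pp.
Total hours worked: 0.45 × (-0.84) = -0.378 pp.
TFP growth = 6.79 − 2.9721 = 3.8179%.

3.82%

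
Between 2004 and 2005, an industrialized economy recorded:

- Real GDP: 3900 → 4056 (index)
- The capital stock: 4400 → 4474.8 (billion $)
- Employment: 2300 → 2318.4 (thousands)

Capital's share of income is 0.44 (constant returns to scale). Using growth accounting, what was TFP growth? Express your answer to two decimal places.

Real GDP growth = (4056 − 3900) / 3900 = 4%.
The capital stock growth = (4474.8 − 4400) / 4400 = 1.7%.
Employment growth = (2318.4 − 2300) / 2300 = 0.8%.
Labor's share = 1 − 0.44 = 0.56.
The capital stock: 0.44 × 1.7 = 0.748 pp.
Employment: 0.56 × 0.8 = 0.448 pp.
TFP growth = 4 − 1.196 = 2.804%.

2.80%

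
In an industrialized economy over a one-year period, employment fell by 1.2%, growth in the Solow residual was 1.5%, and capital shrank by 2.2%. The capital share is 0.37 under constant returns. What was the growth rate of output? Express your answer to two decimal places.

Labor's share = 1 − 0.37 = 0.63.
Capital: 0.37 × (-2.2) = -0.814 pp.
Employment: 0.63 × (-1.2) = -0.756 pp.
Output growth = 1.5 + (-1.57) = -0.07%.

-0.07%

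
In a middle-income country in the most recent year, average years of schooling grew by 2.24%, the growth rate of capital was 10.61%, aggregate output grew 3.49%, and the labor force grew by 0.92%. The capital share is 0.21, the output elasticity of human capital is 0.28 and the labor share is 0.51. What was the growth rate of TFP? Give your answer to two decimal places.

Labor's share = 1 − 0.21 − 0.28 = 0.51.
Capital: 0.21 × 10.61 = 2.2281 pp.
Average years of schooling: 0.28 × 2.24 = 0.6272 pp.
The labor force: 0.51 × 0.92 = 0.4692 pp.
TFP growth = 3.49 − 3.3245 = 0.1655%.

0.17%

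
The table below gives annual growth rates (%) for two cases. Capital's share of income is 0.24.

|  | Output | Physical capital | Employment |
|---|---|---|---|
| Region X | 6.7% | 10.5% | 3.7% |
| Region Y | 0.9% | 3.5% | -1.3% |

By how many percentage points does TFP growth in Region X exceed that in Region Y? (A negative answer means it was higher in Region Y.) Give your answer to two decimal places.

0.32 percentage points

Labor's share = 1 − 0.24 = 0.76.
Region X: TFP = 6.7 − 2.52 − 2.812 = 1.368%.
Region Y: TFP = 0.9 − 0.84 + 0.988 = 1.048%.
Difference = 1.368 − (1.048) = 0.32 pp.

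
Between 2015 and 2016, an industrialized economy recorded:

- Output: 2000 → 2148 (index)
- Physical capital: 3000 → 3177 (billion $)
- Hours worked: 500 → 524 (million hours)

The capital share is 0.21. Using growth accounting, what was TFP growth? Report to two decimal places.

TFP grew 2.37%.

Output growth = (2148 − 2000) / 2000 = 7.4%.
Physical capital growth = (3177 − 3000) / 3000 = 5.9%.
Hours worked growth = (524 − 500) / 500 = 4.8%.
Labor's share = 1 − 0.21 = 0.79.
Physical capital: 0.21 × 5.9 = 1.239 pp.
Hours worked: 0.79 × 4.8 = 3.792 pp.
TFP growth = 7.4 − 5.031 = 2.369%.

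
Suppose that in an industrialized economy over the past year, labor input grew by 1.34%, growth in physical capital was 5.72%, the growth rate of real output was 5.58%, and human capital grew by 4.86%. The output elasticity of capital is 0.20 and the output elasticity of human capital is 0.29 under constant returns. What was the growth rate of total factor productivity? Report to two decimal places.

Labor's share = 1 − 0.2 − 0.29 = 0.51.
Physical capital: 0.2 × 5.72 = 1.144 pp.
Human capital: 0.29 × 4.86 = 1.4094 pp.
Labor input: 0.51 × 1.34 = 0.6834 pp.
TFP growth = 5.58 − 3.2368 = 2.3432%.

2.34%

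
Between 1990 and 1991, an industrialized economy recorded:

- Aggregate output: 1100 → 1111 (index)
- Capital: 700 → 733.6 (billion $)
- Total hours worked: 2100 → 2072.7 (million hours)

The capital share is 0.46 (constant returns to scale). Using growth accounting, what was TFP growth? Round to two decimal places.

Aggregate output growth = (1111 − 1100) / 1100 = 1%.
Capital growth = (733.6 − 700) / 700 = 4.8%.
Total hours worked growth = (2072.7 − 2100) / 2100 = -1.3%.
Labor's share = 1 − 0.46 = 0.54.
Capital: 0.46 × 4.8 = 2.208 pp.
Total hours worked: 0.54 × (-1.3) = -0.702 pp.
TFP growth = 1 − 1.506 = -0.506%.

-0.51%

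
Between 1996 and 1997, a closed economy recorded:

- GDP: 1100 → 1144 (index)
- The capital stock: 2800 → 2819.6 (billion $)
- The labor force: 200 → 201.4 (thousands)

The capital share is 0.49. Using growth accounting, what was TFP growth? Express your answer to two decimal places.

GDP growth = (1144 − 1100) / 1100 = 4%.
The capital stock growth = (2819.6 − 2800) / 2800 = 0.7%.
The labor force growth = (201.4 − 200) / 200 = 0.7%.
Labor's share = 1 − 0.49 = 0.51.
The capital stock: 0.49 × 0.7 = 0.343 pp.
The labor force: 0.51 × 0.7 = 0.357 pp.
TFP growth = 4 − 0.7 = 3.3%.

TFP growth was 3.30%.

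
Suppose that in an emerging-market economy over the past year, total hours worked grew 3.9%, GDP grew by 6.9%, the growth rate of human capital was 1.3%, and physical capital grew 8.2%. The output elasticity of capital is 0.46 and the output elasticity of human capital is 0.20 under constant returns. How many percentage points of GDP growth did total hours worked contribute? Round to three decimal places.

1.326 percentage points

Labor's share = 1 − 0.46 − 0.2 = 0.34.
Contribution = share × growth = 0.34 × 3.9 = 1.326 pp.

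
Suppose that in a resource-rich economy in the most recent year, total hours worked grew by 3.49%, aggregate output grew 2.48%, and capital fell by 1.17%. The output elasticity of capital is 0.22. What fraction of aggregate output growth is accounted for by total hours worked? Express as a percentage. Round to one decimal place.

Labor's share = 1 − 0.22 = 0.78.
Total hours worked contributed 0.78 × 3.49 = 2.7222 pp.
Share of growth = 2.7222 / 2.48 × 100 = 109.766%.

Total hours worked accounted for 109.8% of growth.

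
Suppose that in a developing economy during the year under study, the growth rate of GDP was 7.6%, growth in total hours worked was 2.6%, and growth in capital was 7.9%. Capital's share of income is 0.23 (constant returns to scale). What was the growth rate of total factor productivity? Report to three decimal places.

3.781%

Labor's share = 1 − 0.23 = 0.77.
Capital: 0.23 × 7.9 = 1.817 pp.
Total hours worked: 0.77 × 2.6 = 2.002 pp.
TFP growth = 7.6 − 3.819 = 3.781%.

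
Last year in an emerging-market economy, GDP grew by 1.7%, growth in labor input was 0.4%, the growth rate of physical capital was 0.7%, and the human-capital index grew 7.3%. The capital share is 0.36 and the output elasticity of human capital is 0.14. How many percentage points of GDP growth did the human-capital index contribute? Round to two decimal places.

1.02 pp

Contribution = share × growth = 0.14 × 7.3 = 1.022 pp.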